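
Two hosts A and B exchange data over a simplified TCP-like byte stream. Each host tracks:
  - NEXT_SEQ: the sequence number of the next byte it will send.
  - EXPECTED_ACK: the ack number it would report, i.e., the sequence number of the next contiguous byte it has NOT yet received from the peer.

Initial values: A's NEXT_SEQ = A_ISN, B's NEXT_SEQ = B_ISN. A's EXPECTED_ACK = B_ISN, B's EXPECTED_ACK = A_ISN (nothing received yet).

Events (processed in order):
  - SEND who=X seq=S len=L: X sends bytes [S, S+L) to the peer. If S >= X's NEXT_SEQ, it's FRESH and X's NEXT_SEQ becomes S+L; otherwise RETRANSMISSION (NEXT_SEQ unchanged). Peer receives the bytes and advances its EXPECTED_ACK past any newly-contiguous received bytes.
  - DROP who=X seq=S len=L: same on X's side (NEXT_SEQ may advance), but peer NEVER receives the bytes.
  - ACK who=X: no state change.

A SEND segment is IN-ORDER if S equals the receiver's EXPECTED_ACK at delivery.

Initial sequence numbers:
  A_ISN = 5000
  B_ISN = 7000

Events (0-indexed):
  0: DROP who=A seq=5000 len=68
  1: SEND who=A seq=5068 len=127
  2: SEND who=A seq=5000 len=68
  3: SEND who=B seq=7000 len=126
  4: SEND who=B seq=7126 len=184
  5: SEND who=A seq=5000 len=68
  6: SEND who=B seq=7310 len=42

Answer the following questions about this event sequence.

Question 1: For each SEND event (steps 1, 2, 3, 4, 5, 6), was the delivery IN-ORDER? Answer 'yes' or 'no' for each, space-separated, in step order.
Step 1: SEND seq=5068 -> out-of-order
Step 2: SEND seq=5000 -> in-order
Step 3: SEND seq=7000 -> in-order
Step 4: SEND seq=7126 -> in-order
Step 5: SEND seq=5000 -> out-of-order
Step 6: SEND seq=7310 -> in-order

Answer: no yes yes yes no yes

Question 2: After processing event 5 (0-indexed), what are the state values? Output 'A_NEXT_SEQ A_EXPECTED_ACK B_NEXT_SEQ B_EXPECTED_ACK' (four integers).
After event 0: A_seq=5068 A_ack=7000 B_seq=7000 B_ack=5000
After event 1: A_seq=5195 A_ack=7000 B_seq=7000 B_ack=5000
After event 2: A_seq=5195 A_ack=7000 B_seq=7000 B_ack=5195
After event 3: A_seq=5195 A_ack=7126 B_seq=7126 B_ack=5195
After event 4: A_seq=5195 A_ack=7310 B_seq=7310 B_ack=5195
After event 5: A_seq=5195 A_ack=7310 B_seq=7310 B_ack=5195

5195 7310 7310 5195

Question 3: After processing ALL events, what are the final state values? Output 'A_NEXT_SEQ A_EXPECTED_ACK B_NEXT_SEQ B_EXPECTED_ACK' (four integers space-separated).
After event 0: A_seq=5068 A_ack=7000 B_seq=7000 B_ack=5000
After event 1: A_seq=5195 A_ack=7000 B_seq=7000 B_ack=5000
After event 2: A_seq=5195 A_ack=7000 B_seq=7000 B_ack=5195
After event 3: A_seq=5195 A_ack=7126 B_seq=7126 B_ack=5195
After event 4: A_seq=5195 A_ack=7310 B_seq=7310 B_ack=5195
After event 5: A_seq=5195 A_ack=7310 B_seq=7310 B_ack=5195
After event 6: A_seq=5195 A_ack=7352 B_seq=7352 B_ack=5195

Answer: 5195 7352 7352 5195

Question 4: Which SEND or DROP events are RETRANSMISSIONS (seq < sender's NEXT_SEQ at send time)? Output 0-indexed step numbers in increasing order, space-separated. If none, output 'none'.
Answer: 2 5

Derivation:
Step 0: DROP seq=5000 -> fresh
Step 1: SEND seq=5068 -> fresh
Step 2: SEND seq=5000 -> retransmit
Step 3: SEND seq=7000 -> fresh
Step 4: SEND seq=7126 -> fresh
Step 5: SEND seq=5000 -> retransmit
Step 6: SEND seq=7310 -> fresh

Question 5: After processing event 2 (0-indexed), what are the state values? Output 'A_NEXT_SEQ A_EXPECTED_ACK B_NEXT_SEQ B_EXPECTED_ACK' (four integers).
After event 0: A_seq=5068 A_ack=7000 B_seq=7000 B_ack=5000
After event 1: A_seq=5195 A_ack=7000 B_seq=7000 B_ack=5000
After event 2: A_seq=5195 A_ack=7000 B_seq=7000 B_ack=5195

5195 7000 7000 5195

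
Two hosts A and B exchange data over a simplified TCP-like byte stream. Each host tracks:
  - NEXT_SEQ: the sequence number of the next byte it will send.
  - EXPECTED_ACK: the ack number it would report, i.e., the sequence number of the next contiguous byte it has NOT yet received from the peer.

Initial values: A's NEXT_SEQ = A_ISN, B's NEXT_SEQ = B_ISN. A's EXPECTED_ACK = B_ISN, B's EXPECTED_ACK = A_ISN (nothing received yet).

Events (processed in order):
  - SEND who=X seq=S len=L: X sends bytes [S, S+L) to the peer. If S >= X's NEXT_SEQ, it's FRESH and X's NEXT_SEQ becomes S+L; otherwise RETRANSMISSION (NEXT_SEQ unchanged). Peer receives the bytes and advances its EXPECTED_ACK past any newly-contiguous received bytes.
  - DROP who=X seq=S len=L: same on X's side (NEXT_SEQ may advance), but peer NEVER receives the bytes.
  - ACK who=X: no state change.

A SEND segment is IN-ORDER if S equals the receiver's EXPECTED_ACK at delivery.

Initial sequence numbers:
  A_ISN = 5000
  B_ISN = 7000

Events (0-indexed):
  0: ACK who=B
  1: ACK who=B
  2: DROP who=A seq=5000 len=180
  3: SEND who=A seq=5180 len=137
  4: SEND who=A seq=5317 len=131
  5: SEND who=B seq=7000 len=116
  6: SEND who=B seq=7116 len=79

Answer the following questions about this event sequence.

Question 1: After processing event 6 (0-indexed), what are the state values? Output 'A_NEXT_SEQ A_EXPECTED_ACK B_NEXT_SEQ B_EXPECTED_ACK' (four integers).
After event 0: A_seq=5000 A_ack=7000 B_seq=7000 B_ack=5000
After event 1: A_seq=5000 A_ack=7000 B_seq=7000 B_ack=5000
After event 2: A_seq=5180 A_ack=7000 B_seq=7000 B_ack=5000
After event 3: A_seq=5317 A_ack=7000 B_seq=7000 B_ack=5000
After event 4: A_seq=5448 A_ack=7000 B_seq=7000 B_ack=5000
After event 5: A_seq=5448 A_ack=7116 B_seq=7116 B_ack=5000
After event 6: A_seq=5448 A_ack=7195 B_seq=7195 B_ack=5000

5448 7195 7195 5000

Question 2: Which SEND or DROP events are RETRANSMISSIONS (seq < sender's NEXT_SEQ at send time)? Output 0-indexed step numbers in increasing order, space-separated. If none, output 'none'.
Answer: none

Derivation:
Step 2: DROP seq=5000 -> fresh
Step 3: SEND seq=5180 -> fresh
Step 4: SEND seq=5317 -> fresh
Step 5: SEND seq=7000 -> fresh
Step 6: SEND seq=7116 -> fresh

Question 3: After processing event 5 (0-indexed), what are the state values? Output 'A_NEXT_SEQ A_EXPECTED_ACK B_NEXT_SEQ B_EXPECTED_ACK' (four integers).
After event 0: A_seq=5000 A_ack=7000 B_seq=7000 B_ack=5000
After event 1: A_seq=5000 A_ack=7000 B_seq=7000 B_ack=5000
After event 2: A_seq=5180 A_ack=7000 B_seq=7000 B_ack=5000
After event 3: A_seq=5317 A_ack=7000 B_seq=7000 B_ack=5000
After event 4: A_seq=5448 A_ack=7000 B_seq=7000 B_ack=5000
After event 5: A_seq=5448 A_ack=7116 B_seq=7116 B_ack=5000

5448 7116 7116 5000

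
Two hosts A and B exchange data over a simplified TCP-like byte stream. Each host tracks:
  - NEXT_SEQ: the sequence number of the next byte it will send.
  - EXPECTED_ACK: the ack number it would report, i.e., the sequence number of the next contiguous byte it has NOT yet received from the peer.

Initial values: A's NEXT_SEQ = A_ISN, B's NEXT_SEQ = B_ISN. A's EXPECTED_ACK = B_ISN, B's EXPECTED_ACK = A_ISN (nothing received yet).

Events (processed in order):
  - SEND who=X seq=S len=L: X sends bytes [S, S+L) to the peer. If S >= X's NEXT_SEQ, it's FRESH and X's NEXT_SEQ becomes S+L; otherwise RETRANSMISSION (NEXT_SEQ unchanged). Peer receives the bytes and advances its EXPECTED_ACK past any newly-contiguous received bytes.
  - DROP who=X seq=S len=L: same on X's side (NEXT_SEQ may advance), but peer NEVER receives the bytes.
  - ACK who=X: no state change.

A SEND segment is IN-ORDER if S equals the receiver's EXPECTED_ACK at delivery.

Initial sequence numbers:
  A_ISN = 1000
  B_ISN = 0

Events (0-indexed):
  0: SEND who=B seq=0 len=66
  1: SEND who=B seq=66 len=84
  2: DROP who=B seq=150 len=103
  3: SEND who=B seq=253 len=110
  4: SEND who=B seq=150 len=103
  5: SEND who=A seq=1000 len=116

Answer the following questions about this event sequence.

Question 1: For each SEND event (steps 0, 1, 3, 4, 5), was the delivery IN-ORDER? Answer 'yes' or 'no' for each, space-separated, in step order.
Answer: yes yes no yes yes

Derivation:
Step 0: SEND seq=0 -> in-order
Step 1: SEND seq=66 -> in-order
Step 3: SEND seq=253 -> out-of-order
Step 4: SEND seq=150 -> in-order
Step 5: SEND seq=1000 -> in-order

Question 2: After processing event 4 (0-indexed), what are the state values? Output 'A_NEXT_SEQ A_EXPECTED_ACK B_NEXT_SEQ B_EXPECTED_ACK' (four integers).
After event 0: A_seq=1000 A_ack=66 B_seq=66 B_ack=1000
After event 1: A_seq=1000 A_ack=150 B_seq=150 B_ack=1000
After event 2: A_seq=1000 A_ack=150 B_seq=253 B_ack=1000
After event 3: A_seq=1000 A_ack=150 B_seq=363 B_ack=1000
After event 4: A_seq=1000 A_ack=363 B_seq=363 B_ack=1000

1000 363 363 1000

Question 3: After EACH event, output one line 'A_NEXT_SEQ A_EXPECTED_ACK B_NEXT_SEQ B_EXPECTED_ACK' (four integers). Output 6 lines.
1000 66 66 1000
1000 150 150 1000
1000 150 253 1000
1000 150 363 1000
1000 363 363 1000
1116 363 363 1116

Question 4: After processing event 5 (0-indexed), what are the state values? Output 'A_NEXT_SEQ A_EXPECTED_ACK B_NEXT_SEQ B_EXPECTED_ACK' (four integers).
After event 0: A_seq=1000 A_ack=66 B_seq=66 B_ack=1000
After event 1: A_seq=1000 A_ack=150 B_seq=150 B_ack=1000
After event 2: A_seq=1000 A_ack=150 B_seq=253 B_ack=1000
After event 3: A_seq=1000 A_ack=150 B_seq=363 B_ack=1000
After event 4: A_seq=1000 A_ack=363 B_seq=363 B_ack=1000
After event 5: A_seq=1116 A_ack=363 B_seq=363 B_ack=1116

1116 363 363 1116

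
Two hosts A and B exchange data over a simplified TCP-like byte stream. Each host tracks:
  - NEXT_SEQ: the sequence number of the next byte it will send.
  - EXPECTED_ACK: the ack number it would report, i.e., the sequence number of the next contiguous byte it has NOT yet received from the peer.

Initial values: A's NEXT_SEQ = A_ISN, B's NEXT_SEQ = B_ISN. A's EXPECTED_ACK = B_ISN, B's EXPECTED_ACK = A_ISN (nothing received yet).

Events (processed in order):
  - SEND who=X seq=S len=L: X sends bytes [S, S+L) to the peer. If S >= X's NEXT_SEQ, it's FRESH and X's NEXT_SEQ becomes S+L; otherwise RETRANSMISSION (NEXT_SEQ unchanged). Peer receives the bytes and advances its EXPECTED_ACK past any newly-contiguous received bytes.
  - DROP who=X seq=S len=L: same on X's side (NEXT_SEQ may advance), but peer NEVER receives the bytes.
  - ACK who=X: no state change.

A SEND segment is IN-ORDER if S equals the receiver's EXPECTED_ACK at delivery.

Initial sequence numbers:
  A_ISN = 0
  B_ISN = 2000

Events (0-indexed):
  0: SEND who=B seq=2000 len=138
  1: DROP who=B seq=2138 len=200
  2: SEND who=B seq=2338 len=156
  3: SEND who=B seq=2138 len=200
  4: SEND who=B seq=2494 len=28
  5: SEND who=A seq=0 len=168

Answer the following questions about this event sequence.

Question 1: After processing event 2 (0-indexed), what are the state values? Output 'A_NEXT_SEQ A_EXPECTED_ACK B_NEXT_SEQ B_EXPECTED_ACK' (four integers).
After event 0: A_seq=0 A_ack=2138 B_seq=2138 B_ack=0
After event 1: A_seq=0 A_ack=2138 B_seq=2338 B_ack=0
After event 2: A_seq=0 A_ack=2138 B_seq=2494 B_ack=0

0 2138 2494 0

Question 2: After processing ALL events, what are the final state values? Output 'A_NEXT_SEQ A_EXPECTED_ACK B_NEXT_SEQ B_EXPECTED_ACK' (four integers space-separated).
After event 0: A_seq=0 A_ack=2138 B_seq=2138 B_ack=0
After event 1: A_seq=0 A_ack=2138 B_seq=2338 B_ack=0
After event 2: A_seq=0 A_ack=2138 B_seq=2494 B_ack=0
After event 3: A_seq=0 A_ack=2494 B_seq=2494 B_ack=0
After event 4: A_seq=0 A_ack=2522 B_seq=2522 B_ack=0
After event 5: A_seq=168 A_ack=2522 B_seq=2522 B_ack=168

Answer: 168 2522 2522 168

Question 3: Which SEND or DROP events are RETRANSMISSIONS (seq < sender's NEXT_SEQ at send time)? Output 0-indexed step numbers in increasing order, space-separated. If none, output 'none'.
Answer: 3

Derivation:
Step 0: SEND seq=2000 -> fresh
Step 1: DROP seq=2138 -> fresh
Step 2: SEND seq=2338 -> fresh
Step 3: SEND seq=2138 -> retransmit
Step 4: SEND seq=2494 -> fresh
Step 5: SEND seq=0 -> fresh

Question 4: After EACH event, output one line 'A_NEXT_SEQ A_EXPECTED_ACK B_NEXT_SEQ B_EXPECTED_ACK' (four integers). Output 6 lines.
0 2138 2138 0
0 2138 2338 0
0 2138 2494 0
0 2494 2494 0
0 2522 2522 0
168 2522 2522 168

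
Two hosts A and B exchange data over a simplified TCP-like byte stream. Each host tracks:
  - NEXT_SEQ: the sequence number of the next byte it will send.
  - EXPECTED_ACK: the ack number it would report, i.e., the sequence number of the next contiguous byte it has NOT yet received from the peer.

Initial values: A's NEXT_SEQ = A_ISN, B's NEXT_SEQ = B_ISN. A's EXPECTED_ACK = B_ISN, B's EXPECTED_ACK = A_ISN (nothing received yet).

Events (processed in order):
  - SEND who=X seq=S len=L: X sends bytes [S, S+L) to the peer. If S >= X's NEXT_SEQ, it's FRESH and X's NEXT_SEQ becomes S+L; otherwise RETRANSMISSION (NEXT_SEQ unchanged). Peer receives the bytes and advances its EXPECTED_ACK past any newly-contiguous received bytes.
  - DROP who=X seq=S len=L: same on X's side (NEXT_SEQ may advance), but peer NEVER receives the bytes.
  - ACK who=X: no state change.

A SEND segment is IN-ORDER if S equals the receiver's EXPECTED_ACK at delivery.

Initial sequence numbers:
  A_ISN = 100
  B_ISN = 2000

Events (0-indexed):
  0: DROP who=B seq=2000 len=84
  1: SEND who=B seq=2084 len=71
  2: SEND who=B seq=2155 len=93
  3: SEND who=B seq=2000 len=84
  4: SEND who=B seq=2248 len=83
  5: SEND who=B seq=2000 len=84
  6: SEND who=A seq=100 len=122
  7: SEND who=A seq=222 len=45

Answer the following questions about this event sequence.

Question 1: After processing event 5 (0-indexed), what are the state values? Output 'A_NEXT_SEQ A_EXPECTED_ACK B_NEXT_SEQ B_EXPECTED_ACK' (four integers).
After event 0: A_seq=100 A_ack=2000 B_seq=2084 B_ack=100
After event 1: A_seq=100 A_ack=2000 B_seq=2155 B_ack=100
After event 2: A_seq=100 A_ack=2000 B_seq=2248 B_ack=100
After event 3: A_seq=100 A_ack=2248 B_seq=2248 B_ack=100
After event 4: A_seq=100 A_ack=2331 B_seq=2331 B_ack=100
After event 5: A_seq=100 A_ack=2331 B_seq=2331 B_ack=100

100 2331 2331 100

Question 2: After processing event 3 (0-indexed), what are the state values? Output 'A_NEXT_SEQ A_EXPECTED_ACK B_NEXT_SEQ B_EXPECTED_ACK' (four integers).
After event 0: A_seq=100 A_ack=2000 B_seq=2084 B_ack=100
After event 1: A_seq=100 A_ack=2000 B_seq=2155 B_ack=100
After event 2: A_seq=100 A_ack=2000 B_seq=2248 B_ack=100
After event 3: A_seq=100 A_ack=2248 B_seq=2248 B_ack=100

100 2248 2248 100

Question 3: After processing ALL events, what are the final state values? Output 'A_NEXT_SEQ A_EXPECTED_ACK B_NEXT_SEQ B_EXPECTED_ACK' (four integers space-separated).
After event 0: A_seq=100 A_ack=2000 B_seq=2084 B_ack=100
After event 1: A_seq=100 A_ack=2000 B_seq=2155 B_ack=100
After event 2: A_seq=100 A_ack=2000 B_seq=2248 B_ack=100
After event 3: A_seq=100 A_ack=2248 B_seq=2248 B_ack=100
After event 4: A_seq=100 A_ack=2331 B_seq=2331 B_ack=100
After event 5: A_seq=100 A_ack=2331 B_seq=2331 B_ack=100
After event 6: A_seq=222 A_ack=2331 B_seq=2331 B_ack=222
After event 7: A_seq=267 A_ack=2331 B_seq=2331 B_ack=267

Answer: 267 2331 2331 267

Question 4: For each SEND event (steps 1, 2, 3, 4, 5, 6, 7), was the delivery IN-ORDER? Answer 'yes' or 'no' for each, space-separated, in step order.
Step 1: SEND seq=2084 -> out-of-order
Step 2: SEND seq=2155 -> out-of-order
Step 3: SEND seq=2000 -> in-order
Step 4: SEND seq=2248 -> in-order
Step 5: SEND seq=2000 -> out-of-order
Step 6: SEND seq=100 -> in-order
Step 7: SEND seq=222 -> in-order

Answer: no no yes yes no yes yes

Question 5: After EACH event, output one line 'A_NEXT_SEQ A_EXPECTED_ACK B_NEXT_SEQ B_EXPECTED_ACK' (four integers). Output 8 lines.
100 2000 2084 100
100 2000 2155 100
100 2000 2248 100
100 2248 2248 100
100 2331 2331 100
100 2331 2331 100
222 2331 2331 222
267 2331 2331 267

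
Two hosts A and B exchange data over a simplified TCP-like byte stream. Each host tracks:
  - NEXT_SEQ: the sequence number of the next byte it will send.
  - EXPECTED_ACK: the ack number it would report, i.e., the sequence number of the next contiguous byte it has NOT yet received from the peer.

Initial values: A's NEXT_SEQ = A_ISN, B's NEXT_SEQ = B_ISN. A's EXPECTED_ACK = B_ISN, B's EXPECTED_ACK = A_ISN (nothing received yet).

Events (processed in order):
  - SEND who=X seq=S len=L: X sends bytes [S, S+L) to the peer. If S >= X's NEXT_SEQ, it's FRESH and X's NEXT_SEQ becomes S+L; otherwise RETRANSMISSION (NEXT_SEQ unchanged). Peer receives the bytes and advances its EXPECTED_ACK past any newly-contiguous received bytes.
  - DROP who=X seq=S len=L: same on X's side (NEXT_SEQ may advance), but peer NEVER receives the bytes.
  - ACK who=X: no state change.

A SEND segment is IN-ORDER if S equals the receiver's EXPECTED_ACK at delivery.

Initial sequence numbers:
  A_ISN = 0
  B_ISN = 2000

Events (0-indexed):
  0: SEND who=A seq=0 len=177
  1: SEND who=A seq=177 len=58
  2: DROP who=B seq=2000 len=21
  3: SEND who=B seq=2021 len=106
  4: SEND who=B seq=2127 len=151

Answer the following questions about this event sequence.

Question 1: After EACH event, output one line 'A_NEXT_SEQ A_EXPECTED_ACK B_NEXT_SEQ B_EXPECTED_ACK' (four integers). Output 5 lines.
177 2000 2000 177
235 2000 2000 235
235 2000 2021 235
235 2000 2127 235
235 2000 2278 235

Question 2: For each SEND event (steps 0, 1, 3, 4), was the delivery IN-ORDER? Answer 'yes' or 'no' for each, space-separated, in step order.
Answer: yes yes no no

Derivation:
Step 0: SEND seq=0 -> in-order
Step 1: SEND seq=177 -> in-order
Step 3: SEND seq=2021 -> out-of-order
Step 4: SEND seq=2127 -> out-of-order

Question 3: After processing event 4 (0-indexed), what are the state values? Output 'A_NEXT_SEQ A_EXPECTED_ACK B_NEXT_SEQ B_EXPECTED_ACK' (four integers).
After event 0: A_seq=177 A_ack=2000 B_seq=2000 B_ack=177
After event 1: A_seq=235 A_ack=2000 B_seq=2000 B_ack=235
After event 2: A_seq=235 A_ack=2000 B_seq=2021 B_ack=235
After event 3: A_seq=235 A_ack=2000 B_seq=2127 B_ack=235
After event 4: A_seq=235 A_ack=2000 B_seq=2278 B_ack=235

235 2000 2278 235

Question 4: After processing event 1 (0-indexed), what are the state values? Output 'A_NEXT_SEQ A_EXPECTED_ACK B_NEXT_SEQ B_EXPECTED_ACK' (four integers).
After event 0: A_seq=177 A_ack=2000 B_seq=2000 B_ack=177
After event 1: A_seq=235 A_ack=2000 B_seq=2000 B_ack=235

235 2000 2000 235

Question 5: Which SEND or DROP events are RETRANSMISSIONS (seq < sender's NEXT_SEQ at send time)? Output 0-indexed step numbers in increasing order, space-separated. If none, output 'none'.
Answer: none

Derivation:
Step 0: SEND seq=0 -> fresh
Step 1: SEND seq=177 -> fresh
Step 2: DROP seq=2000 -> fresh
Step 3: SEND seq=2021 -> fresh
Step 4: SEND seq=2127 -> fresh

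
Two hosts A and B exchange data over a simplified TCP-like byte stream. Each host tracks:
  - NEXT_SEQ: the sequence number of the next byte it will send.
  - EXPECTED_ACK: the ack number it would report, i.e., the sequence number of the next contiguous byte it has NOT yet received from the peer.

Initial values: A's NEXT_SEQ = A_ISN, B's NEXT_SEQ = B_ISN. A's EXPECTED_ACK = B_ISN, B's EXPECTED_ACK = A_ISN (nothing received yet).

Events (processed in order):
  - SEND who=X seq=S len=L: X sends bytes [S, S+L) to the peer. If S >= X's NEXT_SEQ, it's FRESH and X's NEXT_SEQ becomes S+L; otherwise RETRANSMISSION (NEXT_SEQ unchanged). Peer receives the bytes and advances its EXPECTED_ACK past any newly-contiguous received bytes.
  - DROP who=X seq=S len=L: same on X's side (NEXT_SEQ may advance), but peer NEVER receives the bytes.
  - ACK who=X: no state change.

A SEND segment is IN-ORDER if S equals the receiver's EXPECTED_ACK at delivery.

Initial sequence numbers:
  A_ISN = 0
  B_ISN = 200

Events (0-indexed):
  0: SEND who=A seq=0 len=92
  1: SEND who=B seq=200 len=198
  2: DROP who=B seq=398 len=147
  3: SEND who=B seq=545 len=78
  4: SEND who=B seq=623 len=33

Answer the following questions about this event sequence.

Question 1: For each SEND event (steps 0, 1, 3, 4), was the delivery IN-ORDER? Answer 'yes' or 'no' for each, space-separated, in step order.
Step 0: SEND seq=0 -> in-order
Step 1: SEND seq=200 -> in-order
Step 3: SEND seq=545 -> out-of-order
Step 4: SEND seq=623 -> out-of-order

Answer: yes yes no no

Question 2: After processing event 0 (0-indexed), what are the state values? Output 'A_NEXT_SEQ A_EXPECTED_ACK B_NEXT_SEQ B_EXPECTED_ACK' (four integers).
After event 0: A_seq=92 A_ack=200 B_seq=200 B_ack=92

92 200 200 92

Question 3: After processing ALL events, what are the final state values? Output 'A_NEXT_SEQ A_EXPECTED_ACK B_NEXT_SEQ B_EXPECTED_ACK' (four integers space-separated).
Answer: 92 398 656 92

Derivation:
After event 0: A_seq=92 A_ack=200 B_seq=200 B_ack=92
After event 1: A_seq=92 A_ack=398 B_seq=398 B_ack=92
After event 2: A_seq=92 A_ack=398 B_seq=545 B_ack=92
After event 3: A_seq=92 A_ack=398 B_seq=623 B_ack=92
After event 4: A_seq=92 A_ack=398 B_seq=656 B_ack=92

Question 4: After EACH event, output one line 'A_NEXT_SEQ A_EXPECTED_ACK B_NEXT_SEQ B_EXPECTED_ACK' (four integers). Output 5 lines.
92 200 200 92
92 398 398 92
92 398 545 92
92 398 623 92
92 398 656 92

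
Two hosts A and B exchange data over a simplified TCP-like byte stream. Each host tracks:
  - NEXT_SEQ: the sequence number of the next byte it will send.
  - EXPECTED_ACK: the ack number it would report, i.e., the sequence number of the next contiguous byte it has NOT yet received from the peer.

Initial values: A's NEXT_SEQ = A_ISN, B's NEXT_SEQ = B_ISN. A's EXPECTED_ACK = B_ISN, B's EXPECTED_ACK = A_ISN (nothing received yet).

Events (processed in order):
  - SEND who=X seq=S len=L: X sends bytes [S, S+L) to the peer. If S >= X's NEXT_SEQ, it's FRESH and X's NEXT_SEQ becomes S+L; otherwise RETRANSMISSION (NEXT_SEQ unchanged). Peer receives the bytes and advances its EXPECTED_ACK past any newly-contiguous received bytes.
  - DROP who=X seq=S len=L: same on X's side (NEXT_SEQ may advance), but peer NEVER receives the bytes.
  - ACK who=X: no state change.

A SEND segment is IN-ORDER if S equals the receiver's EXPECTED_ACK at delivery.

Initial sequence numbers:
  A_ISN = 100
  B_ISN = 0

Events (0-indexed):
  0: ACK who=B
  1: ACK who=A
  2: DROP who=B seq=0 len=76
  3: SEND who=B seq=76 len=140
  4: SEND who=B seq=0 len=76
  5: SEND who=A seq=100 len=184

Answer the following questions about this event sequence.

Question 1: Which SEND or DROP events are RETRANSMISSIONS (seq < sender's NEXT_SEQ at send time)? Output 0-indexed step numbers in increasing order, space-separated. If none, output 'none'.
Answer: 4

Derivation:
Step 2: DROP seq=0 -> fresh
Step 3: SEND seq=76 -> fresh
Step 4: SEND seq=0 -> retransmit
Step 5: SEND seq=100 -> fresh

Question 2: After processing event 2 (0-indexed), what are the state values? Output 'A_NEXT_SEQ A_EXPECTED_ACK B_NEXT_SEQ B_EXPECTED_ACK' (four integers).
After event 0: A_seq=100 A_ack=0 B_seq=0 B_ack=100
After event 1: A_seq=100 A_ack=0 B_seq=0 B_ack=100
After event 2: A_seq=100 A_ack=0 B_seq=76 B_ack=100

100 0 76 100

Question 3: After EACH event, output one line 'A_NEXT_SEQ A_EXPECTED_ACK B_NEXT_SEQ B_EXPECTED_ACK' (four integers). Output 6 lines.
100 0 0 100
100 0 0 100
100 0 76 100
100 0 216 100
100 216 216 100
284 216 216 284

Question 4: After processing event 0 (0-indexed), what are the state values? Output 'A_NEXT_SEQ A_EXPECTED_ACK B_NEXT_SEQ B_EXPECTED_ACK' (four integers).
After event 0: A_seq=100 A_ack=0 B_seq=0 B_ack=100

100 0 0 100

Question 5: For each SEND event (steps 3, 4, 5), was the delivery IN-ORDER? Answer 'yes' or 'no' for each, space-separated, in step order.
Answer: no yes yes

Derivation:
Step 3: SEND seq=76 -> out-of-order
Step 4: SEND seq=0 -> in-order
Step 5: SEND seq=100 -> in-order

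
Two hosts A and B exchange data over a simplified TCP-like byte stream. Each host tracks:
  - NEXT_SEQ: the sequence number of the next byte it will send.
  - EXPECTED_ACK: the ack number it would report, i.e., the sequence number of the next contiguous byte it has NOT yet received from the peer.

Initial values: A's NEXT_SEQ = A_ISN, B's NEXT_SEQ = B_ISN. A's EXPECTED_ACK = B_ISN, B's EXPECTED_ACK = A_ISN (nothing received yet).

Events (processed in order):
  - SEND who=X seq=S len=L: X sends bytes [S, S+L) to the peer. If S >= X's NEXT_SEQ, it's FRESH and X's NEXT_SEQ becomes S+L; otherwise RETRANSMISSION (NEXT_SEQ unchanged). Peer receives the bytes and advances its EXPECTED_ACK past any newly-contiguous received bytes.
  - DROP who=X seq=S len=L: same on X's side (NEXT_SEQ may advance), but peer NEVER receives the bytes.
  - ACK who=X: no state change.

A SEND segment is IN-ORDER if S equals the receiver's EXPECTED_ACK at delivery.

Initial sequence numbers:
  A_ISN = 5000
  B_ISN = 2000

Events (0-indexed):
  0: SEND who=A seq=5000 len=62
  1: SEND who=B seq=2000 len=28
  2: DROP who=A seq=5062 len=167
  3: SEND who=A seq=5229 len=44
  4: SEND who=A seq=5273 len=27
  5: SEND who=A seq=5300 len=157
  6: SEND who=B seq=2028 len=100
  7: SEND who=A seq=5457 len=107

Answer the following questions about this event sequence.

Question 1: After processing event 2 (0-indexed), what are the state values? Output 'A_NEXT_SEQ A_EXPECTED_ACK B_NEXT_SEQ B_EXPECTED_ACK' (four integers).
After event 0: A_seq=5062 A_ack=2000 B_seq=2000 B_ack=5062
After event 1: A_seq=5062 A_ack=2028 B_seq=2028 B_ack=5062
After event 2: A_seq=5229 A_ack=2028 B_seq=2028 B_ack=5062

5229 2028 2028 5062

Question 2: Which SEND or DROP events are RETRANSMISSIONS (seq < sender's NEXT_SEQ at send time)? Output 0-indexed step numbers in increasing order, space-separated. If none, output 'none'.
Answer: none

Derivation:
Step 0: SEND seq=5000 -> fresh
Step 1: SEND seq=2000 -> fresh
Step 2: DROP seq=5062 -> fresh
Step 3: SEND seq=5229 -> fresh
Step 4: SEND seq=5273 -> fresh
Step 5: SEND seq=5300 -> fresh
Step 6: SEND seq=2028 -> fresh
Step 7: SEND seq=5457 -> fresh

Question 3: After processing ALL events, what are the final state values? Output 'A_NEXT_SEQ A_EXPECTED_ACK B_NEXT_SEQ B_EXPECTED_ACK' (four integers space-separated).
Answer: 5564 2128 2128 5062

Derivation:
After event 0: A_seq=5062 A_ack=2000 B_seq=2000 B_ack=5062
After event 1: A_seq=5062 A_ack=2028 B_seq=2028 B_ack=5062
After event 2: A_seq=5229 A_ack=2028 B_seq=2028 B_ack=5062
After event 3: A_seq=5273 A_ack=2028 B_seq=2028 B_ack=5062
After event 4: A_seq=5300 A_ack=2028 B_seq=2028 B_ack=5062
After event 5: A_seq=5457 A_ack=2028 B_seq=2028 B_ack=5062
After event 6: A_seq=5457 A_ack=2128 B_seq=2128 B_ack=5062
After event 7: A_seq=5564 A_ack=2128 B_seq=2128 B_ack=5062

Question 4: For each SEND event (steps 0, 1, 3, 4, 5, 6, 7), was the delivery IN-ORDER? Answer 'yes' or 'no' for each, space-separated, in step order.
Answer: yes yes no no no yes no

Derivation:
Step 0: SEND seq=5000 -> in-order
Step 1: SEND seq=2000 -> in-order
Step 3: SEND seq=5229 -> out-of-order
Step 4: SEND seq=5273 -> out-of-order
Step 5: SEND seq=5300 -> out-of-order
Step 6: SEND seq=2028 -> in-order
Step 7: SEND seq=5457 -> out-of-order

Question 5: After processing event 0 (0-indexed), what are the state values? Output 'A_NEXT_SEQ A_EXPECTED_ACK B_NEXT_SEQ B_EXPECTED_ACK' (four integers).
After event 0: A_seq=5062 A_ack=2000 B_seq=2000 B_ack=5062

5062 2000 2000 5062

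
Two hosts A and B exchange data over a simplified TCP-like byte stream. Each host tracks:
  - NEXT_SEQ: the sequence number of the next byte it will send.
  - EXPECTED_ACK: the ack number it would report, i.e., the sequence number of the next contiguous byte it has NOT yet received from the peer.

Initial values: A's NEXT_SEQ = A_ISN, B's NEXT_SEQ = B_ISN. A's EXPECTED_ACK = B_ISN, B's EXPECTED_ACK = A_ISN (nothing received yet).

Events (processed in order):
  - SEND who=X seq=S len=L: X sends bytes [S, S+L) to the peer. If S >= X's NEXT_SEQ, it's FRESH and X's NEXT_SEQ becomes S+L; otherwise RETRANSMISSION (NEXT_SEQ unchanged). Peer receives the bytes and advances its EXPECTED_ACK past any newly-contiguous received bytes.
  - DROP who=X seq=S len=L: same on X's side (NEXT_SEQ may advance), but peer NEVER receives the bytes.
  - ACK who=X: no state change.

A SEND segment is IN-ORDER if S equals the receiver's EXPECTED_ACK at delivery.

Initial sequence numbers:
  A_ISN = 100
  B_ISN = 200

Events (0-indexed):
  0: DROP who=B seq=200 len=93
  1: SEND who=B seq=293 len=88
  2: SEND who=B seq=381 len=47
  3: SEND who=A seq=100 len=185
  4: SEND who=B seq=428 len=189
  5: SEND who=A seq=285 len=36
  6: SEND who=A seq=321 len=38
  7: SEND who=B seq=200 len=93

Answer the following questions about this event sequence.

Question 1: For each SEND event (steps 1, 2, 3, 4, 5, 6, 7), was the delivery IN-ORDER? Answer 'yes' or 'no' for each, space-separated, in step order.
Answer: no no yes no yes yes yes

Derivation:
Step 1: SEND seq=293 -> out-of-order
Step 2: SEND seq=381 -> out-of-order
Step 3: SEND seq=100 -> in-order
Step 4: SEND seq=428 -> out-of-order
Step 5: SEND seq=285 -> in-order
Step 6: SEND seq=321 -> in-order
Step 7: SEND seq=200 -> in-order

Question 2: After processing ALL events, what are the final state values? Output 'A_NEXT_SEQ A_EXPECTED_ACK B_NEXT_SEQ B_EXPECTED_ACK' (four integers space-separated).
Answer: 359 617 617 359

Derivation:
After event 0: A_seq=100 A_ack=200 B_seq=293 B_ack=100
After event 1: A_seq=100 A_ack=200 B_seq=381 B_ack=100
After event 2: A_seq=100 A_ack=200 B_seq=428 B_ack=100
After event 3: A_seq=285 A_ack=200 B_seq=428 B_ack=285
After event 4: A_seq=285 A_ack=200 B_seq=617 B_ack=285
After event 5: A_seq=321 A_ack=200 B_seq=617 B_ack=321
After event 6: A_seq=359 A_ack=200 B_seq=617 B_ack=359
After event 7: A_seq=359 A_ack=617 B_seq=617 B_ack=359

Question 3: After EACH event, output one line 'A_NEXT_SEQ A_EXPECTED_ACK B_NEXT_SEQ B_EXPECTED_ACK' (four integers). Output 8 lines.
100 200 293 100
100 200 381 100
100 200 428 100
285 200 428 285
285 200 617 285
321 200 617 321
359 200 617 359
359 617 617 359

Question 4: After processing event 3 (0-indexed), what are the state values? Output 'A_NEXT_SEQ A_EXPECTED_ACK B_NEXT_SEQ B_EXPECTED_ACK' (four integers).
After event 0: A_seq=100 A_ack=200 B_seq=293 B_ack=100
After event 1: A_seq=100 A_ack=200 B_seq=381 B_ack=100
After event 2: A_seq=100 A_ack=200 B_seq=428 B_ack=100
After event 3: A_seq=285 A_ack=200 B_seq=428 B_ack=285

285 200 428 285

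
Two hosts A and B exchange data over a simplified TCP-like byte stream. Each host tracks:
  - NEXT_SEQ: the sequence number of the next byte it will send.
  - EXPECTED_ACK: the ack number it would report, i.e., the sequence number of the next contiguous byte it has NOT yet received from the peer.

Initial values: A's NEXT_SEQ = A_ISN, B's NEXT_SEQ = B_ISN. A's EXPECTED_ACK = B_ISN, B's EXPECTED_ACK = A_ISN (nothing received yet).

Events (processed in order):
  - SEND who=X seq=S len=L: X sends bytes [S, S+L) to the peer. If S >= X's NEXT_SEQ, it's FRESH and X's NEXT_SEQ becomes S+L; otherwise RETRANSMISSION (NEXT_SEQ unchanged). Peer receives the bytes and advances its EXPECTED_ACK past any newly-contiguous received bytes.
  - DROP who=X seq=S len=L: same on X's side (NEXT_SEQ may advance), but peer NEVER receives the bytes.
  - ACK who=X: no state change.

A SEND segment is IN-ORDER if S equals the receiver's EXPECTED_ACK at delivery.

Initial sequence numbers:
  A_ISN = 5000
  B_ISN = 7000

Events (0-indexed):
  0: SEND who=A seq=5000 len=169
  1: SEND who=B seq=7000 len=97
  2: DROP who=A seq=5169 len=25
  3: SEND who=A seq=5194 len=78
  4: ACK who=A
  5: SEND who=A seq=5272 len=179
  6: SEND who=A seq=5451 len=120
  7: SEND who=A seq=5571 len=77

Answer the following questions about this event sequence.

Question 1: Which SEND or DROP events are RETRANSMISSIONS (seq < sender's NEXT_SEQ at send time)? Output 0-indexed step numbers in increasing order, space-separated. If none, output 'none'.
Answer: none

Derivation:
Step 0: SEND seq=5000 -> fresh
Step 1: SEND seq=7000 -> fresh
Step 2: DROP seq=5169 -> fresh
Step 3: SEND seq=5194 -> fresh
Step 5: SEND seq=5272 -> fresh
Step 6: SEND seq=5451 -> fresh
Step 7: SEND seq=5571 -> fresh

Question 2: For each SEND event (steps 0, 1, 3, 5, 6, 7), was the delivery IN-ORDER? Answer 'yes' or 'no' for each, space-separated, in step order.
Answer: yes yes no no no no

Derivation:
Step 0: SEND seq=5000 -> in-order
Step 1: SEND seq=7000 -> in-order
Step 3: SEND seq=5194 -> out-of-order
Step 5: SEND seq=5272 -> out-of-order
Step 6: SEND seq=5451 -> out-of-order
Step 7: SEND seq=5571 -> out-of-order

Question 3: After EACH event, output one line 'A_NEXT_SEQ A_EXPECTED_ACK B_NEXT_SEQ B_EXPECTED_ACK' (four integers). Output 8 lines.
5169 7000 7000 5169
5169 7097 7097 5169
5194 7097 7097 5169
5272 7097 7097 5169
5272 7097 7097 5169
5451 7097 7097 5169
5571 7097 7097 5169
5648 7097 7097 5169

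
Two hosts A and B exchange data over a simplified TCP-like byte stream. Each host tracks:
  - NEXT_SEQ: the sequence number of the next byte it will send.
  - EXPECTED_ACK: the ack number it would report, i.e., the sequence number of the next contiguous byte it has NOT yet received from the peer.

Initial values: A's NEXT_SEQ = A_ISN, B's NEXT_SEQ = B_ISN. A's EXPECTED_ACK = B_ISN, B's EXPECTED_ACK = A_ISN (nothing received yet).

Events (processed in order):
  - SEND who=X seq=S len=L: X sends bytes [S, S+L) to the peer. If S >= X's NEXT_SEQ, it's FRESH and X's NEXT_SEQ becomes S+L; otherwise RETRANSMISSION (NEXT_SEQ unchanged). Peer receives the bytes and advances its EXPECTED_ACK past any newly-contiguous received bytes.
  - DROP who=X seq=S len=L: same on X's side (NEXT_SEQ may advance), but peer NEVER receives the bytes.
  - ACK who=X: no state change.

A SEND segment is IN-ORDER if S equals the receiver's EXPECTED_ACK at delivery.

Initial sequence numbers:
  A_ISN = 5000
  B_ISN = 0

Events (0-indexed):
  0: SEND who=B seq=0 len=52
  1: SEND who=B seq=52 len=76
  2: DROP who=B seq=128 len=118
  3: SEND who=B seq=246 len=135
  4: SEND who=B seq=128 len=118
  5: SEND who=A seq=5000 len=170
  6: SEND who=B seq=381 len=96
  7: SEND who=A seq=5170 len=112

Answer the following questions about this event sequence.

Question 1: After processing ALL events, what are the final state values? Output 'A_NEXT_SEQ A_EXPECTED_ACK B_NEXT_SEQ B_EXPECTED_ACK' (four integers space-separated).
Answer: 5282 477 477 5282

Derivation:
After event 0: A_seq=5000 A_ack=52 B_seq=52 B_ack=5000
After event 1: A_seq=5000 A_ack=128 B_seq=128 B_ack=5000
After event 2: A_seq=5000 A_ack=128 B_seq=246 B_ack=5000
After event 3: A_seq=5000 A_ack=128 B_seq=381 B_ack=5000
After event 4: A_seq=5000 A_ack=381 B_seq=381 B_ack=5000
After event 5: A_seq=5170 A_ack=381 B_seq=381 B_ack=5170
After event 6: A_seq=5170 A_ack=477 B_seq=477 B_ack=5170
After event 7: A_seq=5282 A_ack=477 B_seq=477 B_ack=5282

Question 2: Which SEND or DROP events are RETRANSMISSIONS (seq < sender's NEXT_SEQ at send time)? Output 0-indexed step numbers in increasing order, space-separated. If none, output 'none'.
Answer: 4

Derivation:
Step 0: SEND seq=0 -> fresh
Step 1: SEND seq=52 -> fresh
Step 2: DROP seq=128 -> fresh
Step 3: SEND seq=246 -> fresh
Step 4: SEND seq=128 -> retransmit
Step 5: SEND seq=5000 -> fresh
Step 6: SEND seq=381 -> fresh
Step 7: SEND seq=5170 -> fresh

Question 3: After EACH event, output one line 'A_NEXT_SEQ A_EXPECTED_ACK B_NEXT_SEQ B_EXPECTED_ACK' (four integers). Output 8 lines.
5000 52 52 5000
5000 128 128 5000
5000 128 246 5000
5000 128 381 5000
5000 381 381 5000
5170 381 381 5170
5170 477 477 5170
5282 477 477 5282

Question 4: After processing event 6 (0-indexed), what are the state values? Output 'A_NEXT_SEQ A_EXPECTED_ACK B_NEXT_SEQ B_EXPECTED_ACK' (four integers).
After event 0: A_seq=5000 A_ack=52 B_seq=52 B_ack=5000
After event 1: A_seq=5000 A_ack=128 B_seq=128 B_ack=5000
After event 2: A_seq=5000 A_ack=128 B_seq=246 B_ack=5000
After event 3: A_seq=5000 A_ack=128 B_seq=381 B_ack=5000
After event 4: A_seq=5000 A_ack=381 B_seq=381 B_ack=5000
After event 5: A_seq=5170 A_ack=381 B_seq=381 B_ack=5170
After event 6: A_seq=5170 A_ack=477 B_seq=477 B_ack=5170

5170 477 477 5170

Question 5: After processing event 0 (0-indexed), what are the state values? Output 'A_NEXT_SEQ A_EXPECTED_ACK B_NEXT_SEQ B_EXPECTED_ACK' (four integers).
After event 0: A_seq=5000 A_ack=52 B_seq=52 B_ack=5000

5000 52 52 5000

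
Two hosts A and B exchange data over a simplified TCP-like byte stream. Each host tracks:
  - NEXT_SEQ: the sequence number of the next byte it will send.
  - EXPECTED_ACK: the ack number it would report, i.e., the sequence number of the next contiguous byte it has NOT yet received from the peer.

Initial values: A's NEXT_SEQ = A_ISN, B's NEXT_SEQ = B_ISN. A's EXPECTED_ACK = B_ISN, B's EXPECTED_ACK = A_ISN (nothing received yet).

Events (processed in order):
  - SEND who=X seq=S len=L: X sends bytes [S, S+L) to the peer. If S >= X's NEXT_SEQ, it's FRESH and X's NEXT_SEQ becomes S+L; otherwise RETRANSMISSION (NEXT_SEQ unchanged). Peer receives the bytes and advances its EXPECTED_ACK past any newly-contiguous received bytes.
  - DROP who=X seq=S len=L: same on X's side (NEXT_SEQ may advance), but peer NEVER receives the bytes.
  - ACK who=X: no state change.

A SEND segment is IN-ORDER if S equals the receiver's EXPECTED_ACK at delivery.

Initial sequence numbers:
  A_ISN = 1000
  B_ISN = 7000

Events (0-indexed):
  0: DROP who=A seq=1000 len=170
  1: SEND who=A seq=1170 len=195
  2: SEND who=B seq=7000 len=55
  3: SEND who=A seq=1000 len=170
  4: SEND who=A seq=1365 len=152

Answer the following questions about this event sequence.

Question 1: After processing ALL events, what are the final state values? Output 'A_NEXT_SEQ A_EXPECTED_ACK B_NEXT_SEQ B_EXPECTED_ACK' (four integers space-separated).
Answer: 1517 7055 7055 1517

Derivation:
After event 0: A_seq=1170 A_ack=7000 B_seq=7000 B_ack=1000
After event 1: A_seq=1365 A_ack=7000 B_seq=7000 B_ack=1000
After event 2: A_seq=1365 A_ack=7055 B_seq=7055 B_ack=1000
After event 3: A_seq=1365 A_ack=7055 B_seq=7055 B_ack=1365
After event 4: A_seq=1517 A_ack=7055 B_seq=7055 B_ack=1517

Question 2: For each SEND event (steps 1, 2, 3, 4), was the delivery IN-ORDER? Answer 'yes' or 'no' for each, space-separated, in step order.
Step 1: SEND seq=1170 -> out-of-order
Step 2: SEND seq=7000 -> in-order
Step 3: SEND seq=1000 -> in-order
Step 4: SEND seq=1365 -> in-order

Answer: no yes yes yes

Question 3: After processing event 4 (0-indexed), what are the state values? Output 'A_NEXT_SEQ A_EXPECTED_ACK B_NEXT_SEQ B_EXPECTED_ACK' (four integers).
After event 0: A_seq=1170 A_ack=7000 B_seq=7000 B_ack=1000
After event 1: A_seq=1365 A_ack=7000 B_seq=7000 B_ack=1000
After event 2: A_seq=1365 A_ack=7055 B_seq=7055 B_ack=1000
After event 3: A_seq=1365 A_ack=7055 B_seq=7055 B_ack=1365
After event 4: A_seq=1517 A_ack=7055 B_seq=7055 B_ack=1517

1517 7055 7055 1517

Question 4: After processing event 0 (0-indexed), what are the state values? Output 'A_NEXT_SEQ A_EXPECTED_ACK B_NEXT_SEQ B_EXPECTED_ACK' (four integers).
After event 0: A_seq=1170 A_ack=7000 B_seq=7000 B_ack=1000

1170 7000 7000 1000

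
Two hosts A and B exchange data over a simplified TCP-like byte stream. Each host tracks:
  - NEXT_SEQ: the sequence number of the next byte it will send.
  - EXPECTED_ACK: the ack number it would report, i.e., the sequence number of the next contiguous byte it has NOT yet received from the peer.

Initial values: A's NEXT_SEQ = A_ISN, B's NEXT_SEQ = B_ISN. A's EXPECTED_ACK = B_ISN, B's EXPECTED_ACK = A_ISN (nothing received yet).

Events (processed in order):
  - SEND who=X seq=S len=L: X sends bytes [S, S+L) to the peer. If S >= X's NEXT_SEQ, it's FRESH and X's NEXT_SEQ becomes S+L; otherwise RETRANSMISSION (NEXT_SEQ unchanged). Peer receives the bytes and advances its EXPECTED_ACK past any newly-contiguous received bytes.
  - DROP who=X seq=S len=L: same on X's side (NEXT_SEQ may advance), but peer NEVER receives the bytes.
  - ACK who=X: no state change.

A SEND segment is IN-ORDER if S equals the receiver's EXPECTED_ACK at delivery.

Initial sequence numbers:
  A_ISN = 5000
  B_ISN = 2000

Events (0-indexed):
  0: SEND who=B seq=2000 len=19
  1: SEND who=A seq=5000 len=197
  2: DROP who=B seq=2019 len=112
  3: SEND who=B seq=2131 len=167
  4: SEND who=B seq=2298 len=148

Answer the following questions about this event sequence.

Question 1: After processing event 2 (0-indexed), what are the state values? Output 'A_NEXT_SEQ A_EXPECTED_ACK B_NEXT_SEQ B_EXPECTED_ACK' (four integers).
After event 0: A_seq=5000 A_ack=2019 B_seq=2019 B_ack=5000
After event 1: A_seq=5197 A_ack=2019 B_seq=2019 B_ack=5197
After event 2: A_seq=5197 A_ack=2019 B_seq=2131 B_ack=5197

5197 2019 2131 5197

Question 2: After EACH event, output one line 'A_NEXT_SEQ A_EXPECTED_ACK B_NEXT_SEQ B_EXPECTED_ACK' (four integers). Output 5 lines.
5000 2019 2019 5000
5197 2019 2019 5197
5197 2019 2131 5197
5197 2019 2298 5197
5197 2019 2446 5197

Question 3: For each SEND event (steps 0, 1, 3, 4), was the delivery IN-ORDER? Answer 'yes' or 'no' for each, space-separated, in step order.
Step 0: SEND seq=2000 -> in-order
Step 1: SEND seq=5000 -> in-order
Step 3: SEND seq=2131 -> out-of-order
Step 4: SEND seq=2298 -> out-of-order

Answer: yes yes no no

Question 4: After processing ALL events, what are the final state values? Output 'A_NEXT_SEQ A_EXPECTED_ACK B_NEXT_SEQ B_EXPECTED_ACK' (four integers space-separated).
Answer: 5197 2019 2446 5197

Derivation:
After event 0: A_seq=5000 A_ack=2019 B_seq=2019 B_ack=5000
After event 1: A_seq=5197 A_ack=2019 B_seq=2019 B_ack=5197
After event 2: A_seq=5197 A_ack=2019 B_seq=2131 B_ack=5197
After event 3: A_seq=5197 A_ack=2019 B_seq=2298 B_ack=5197
After event 4: A_seq=5197 A_ack=2019 B_seq=2446 B_ack=5197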